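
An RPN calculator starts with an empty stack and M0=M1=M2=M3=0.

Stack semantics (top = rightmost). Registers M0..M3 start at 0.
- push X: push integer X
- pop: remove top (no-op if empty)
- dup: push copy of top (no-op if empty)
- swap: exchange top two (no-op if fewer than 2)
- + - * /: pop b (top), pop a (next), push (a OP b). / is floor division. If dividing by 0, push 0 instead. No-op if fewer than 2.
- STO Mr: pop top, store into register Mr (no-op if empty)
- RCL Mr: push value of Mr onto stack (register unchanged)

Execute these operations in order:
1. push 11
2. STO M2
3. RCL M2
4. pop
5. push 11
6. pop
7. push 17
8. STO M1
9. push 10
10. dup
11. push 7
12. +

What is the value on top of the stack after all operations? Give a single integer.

After op 1 (push 11): stack=[11] mem=[0,0,0,0]
After op 2 (STO M2): stack=[empty] mem=[0,0,11,0]
After op 3 (RCL M2): stack=[11] mem=[0,0,11,0]
After op 4 (pop): stack=[empty] mem=[0,0,11,0]
After op 5 (push 11): stack=[11] mem=[0,0,11,0]
After op 6 (pop): stack=[empty] mem=[0,0,11,0]
After op 7 (push 17): stack=[17] mem=[0,0,11,0]
After op 8 (STO M1): stack=[empty] mem=[0,17,11,0]
After op 9 (push 10): stack=[10] mem=[0,17,11,0]
After op 10 (dup): stack=[10,10] mem=[0,17,11,0]
After op 11 (push 7): stack=[10,10,7] mem=[0,17,11,0]
After op 12 (+): stack=[10,17] mem=[0,17,11,0]

Answer: 17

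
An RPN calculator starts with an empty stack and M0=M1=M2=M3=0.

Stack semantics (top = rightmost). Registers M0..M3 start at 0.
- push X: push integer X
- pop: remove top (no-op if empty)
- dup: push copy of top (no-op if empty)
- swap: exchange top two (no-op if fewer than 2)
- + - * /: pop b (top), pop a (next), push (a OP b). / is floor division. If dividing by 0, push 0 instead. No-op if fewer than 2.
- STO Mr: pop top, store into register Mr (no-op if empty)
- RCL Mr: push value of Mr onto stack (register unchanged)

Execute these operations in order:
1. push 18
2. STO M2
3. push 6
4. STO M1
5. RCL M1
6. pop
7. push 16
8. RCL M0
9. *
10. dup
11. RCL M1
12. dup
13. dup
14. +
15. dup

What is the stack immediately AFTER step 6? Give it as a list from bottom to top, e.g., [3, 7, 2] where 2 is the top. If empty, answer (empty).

After op 1 (push 18): stack=[18] mem=[0,0,0,0]
After op 2 (STO M2): stack=[empty] mem=[0,0,18,0]
After op 3 (push 6): stack=[6] mem=[0,0,18,0]
After op 4 (STO M1): stack=[empty] mem=[0,6,18,0]
After op 5 (RCL M1): stack=[6] mem=[0,6,18,0]
After op 6 (pop): stack=[empty] mem=[0,6,18,0]

(empty)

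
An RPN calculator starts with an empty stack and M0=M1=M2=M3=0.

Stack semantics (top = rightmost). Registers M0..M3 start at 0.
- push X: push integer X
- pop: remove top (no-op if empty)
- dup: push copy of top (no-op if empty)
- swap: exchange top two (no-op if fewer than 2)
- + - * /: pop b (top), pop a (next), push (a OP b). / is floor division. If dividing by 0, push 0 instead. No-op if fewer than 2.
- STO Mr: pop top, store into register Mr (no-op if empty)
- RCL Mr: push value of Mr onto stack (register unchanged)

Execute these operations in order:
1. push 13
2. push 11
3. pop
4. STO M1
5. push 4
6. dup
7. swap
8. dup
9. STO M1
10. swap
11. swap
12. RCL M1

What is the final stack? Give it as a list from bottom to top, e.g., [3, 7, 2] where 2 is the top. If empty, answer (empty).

Answer: [4, 4, 4]

Derivation:
After op 1 (push 13): stack=[13] mem=[0,0,0,0]
After op 2 (push 11): stack=[13,11] mem=[0,0,0,0]
After op 3 (pop): stack=[13] mem=[0,0,0,0]
After op 4 (STO M1): stack=[empty] mem=[0,13,0,0]
After op 5 (push 4): stack=[4] mem=[0,13,0,0]
After op 6 (dup): stack=[4,4] mem=[0,13,0,0]
After op 7 (swap): stack=[4,4] mem=[0,13,0,0]
After op 8 (dup): stack=[4,4,4] mem=[0,13,0,0]
After op 9 (STO M1): stack=[4,4] mem=[0,4,0,0]
After op 10 (swap): stack=[4,4] mem=[0,4,0,0]
After op 11 (swap): stack=[4,4] mem=[0,4,0,0]
After op 12 (RCL M1): stack=[4,4,4] mem=[0,4,0,0]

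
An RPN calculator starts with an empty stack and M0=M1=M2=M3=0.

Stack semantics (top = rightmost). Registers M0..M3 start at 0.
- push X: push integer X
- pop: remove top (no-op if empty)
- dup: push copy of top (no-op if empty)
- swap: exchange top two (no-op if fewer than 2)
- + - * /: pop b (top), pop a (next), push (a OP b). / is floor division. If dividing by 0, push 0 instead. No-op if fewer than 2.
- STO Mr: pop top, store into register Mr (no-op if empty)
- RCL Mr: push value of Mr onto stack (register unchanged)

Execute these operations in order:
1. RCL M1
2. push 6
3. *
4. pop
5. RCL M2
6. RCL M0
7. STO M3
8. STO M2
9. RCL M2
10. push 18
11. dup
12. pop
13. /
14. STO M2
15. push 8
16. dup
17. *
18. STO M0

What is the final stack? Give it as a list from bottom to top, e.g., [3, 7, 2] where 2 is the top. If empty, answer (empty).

Answer: (empty)

Derivation:
After op 1 (RCL M1): stack=[0] mem=[0,0,0,0]
After op 2 (push 6): stack=[0,6] mem=[0,0,0,0]
After op 3 (*): stack=[0] mem=[0,0,0,0]
After op 4 (pop): stack=[empty] mem=[0,0,0,0]
After op 5 (RCL M2): stack=[0] mem=[0,0,0,0]
After op 6 (RCL M0): stack=[0,0] mem=[0,0,0,0]
After op 7 (STO M3): stack=[0] mem=[0,0,0,0]
After op 8 (STO M2): stack=[empty] mem=[0,0,0,0]
After op 9 (RCL M2): stack=[0] mem=[0,0,0,0]
After op 10 (push 18): stack=[0,18] mem=[0,0,0,0]
After op 11 (dup): stack=[0,18,18] mem=[0,0,0,0]
After op 12 (pop): stack=[0,18] mem=[0,0,0,0]
After op 13 (/): stack=[0] mem=[0,0,0,0]
After op 14 (STO M2): stack=[empty] mem=[0,0,0,0]
After op 15 (push 8): stack=[8] mem=[0,0,0,0]
After op 16 (dup): stack=[8,8] mem=[0,0,0,0]
After op 17 (*): stack=[64] mem=[0,0,0,0]
After op 18 (STO M0): stack=[empty] mem=[64,0,0,0]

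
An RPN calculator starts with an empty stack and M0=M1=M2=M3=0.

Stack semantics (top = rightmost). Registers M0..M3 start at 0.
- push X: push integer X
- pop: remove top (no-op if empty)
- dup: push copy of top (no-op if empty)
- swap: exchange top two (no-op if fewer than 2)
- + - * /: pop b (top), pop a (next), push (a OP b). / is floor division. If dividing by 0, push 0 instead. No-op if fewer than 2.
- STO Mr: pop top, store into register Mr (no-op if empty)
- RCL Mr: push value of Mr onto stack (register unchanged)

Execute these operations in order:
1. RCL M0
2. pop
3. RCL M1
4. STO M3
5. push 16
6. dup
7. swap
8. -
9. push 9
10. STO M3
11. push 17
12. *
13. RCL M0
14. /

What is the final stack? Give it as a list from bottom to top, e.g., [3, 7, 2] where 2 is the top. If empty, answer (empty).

Answer: [0]

Derivation:
After op 1 (RCL M0): stack=[0] mem=[0,0,0,0]
After op 2 (pop): stack=[empty] mem=[0,0,0,0]
After op 3 (RCL M1): stack=[0] mem=[0,0,0,0]
After op 4 (STO M3): stack=[empty] mem=[0,0,0,0]
After op 5 (push 16): stack=[16] mem=[0,0,0,0]
After op 6 (dup): stack=[16,16] mem=[0,0,0,0]
After op 7 (swap): stack=[16,16] mem=[0,0,0,0]
After op 8 (-): stack=[0] mem=[0,0,0,0]
After op 9 (push 9): stack=[0,9] mem=[0,0,0,0]
After op 10 (STO M3): stack=[0] mem=[0,0,0,9]
After op 11 (push 17): stack=[0,17] mem=[0,0,0,9]
After op 12 (*): stack=[0] mem=[0,0,0,9]
After op 13 (RCL M0): stack=[0,0] mem=[0,0,0,9]
After op 14 (/): stack=[0] mem=[0,0,0,9]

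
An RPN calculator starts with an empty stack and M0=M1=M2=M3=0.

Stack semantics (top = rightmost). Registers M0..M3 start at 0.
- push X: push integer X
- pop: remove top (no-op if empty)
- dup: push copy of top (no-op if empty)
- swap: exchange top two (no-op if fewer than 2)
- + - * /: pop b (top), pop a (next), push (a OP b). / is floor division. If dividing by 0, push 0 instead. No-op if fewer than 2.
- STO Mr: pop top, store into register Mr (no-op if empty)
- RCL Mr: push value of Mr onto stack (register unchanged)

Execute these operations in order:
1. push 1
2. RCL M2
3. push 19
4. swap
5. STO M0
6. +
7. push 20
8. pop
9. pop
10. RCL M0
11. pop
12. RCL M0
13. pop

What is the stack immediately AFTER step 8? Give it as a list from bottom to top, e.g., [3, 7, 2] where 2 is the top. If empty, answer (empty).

After op 1 (push 1): stack=[1] mem=[0,0,0,0]
After op 2 (RCL M2): stack=[1,0] mem=[0,0,0,0]
After op 3 (push 19): stack=[1,0,19] mem=[0,0,0,0]
After op 4 (swap): stack=[1,19,0] mem=[0,0,0,0]
After op 5 (STO M0): stack=[1,19] mem=[0,0,0,0]
After op 6 (+): stack=[20] mem=[0,0,0,0]
After op 7 (push 20): stack=[20,20] mem=[0,0,0,0]
After op 8 (pop): stack=[20] mem=[0,0,0,0]

[20]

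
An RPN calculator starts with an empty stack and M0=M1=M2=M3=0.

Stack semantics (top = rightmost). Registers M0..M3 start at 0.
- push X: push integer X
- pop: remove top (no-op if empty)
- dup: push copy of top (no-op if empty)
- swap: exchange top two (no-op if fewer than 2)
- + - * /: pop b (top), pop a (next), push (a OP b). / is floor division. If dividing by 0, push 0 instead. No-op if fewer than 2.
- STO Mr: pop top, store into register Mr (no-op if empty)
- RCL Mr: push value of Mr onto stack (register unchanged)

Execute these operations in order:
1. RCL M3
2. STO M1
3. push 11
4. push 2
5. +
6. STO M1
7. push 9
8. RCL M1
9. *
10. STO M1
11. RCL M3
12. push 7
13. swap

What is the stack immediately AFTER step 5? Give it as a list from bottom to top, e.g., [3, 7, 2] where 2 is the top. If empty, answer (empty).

After op 1 (RCL M3): stack=[0] mem=[0,0,0,0]
After op 2 (STO M1): stack=[empty] mem=[0,0,0,0]
After op 3 (push 11): stack=[11] mem=[0,0,0,0]
After op 4 (push 2): stack=[11,2] mem=[0,0,0,0]
After op 5 (+): stack=[13] mem=[0,0,0,0]

[13]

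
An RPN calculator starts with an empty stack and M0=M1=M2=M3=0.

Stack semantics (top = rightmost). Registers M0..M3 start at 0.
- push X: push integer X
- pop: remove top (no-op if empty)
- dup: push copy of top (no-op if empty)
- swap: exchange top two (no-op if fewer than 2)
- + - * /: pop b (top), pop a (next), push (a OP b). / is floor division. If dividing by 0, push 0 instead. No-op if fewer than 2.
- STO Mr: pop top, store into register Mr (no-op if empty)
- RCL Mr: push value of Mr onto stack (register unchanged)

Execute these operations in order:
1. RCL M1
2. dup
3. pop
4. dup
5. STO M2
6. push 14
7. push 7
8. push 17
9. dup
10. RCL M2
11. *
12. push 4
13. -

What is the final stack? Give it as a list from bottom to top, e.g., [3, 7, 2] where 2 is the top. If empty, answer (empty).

After op 1 (RCL M1): stack=[0] mem=[0,0,0,0]
After op 2 (dup): stack=[0,0] mem=[0,0,0,0]
After op 3 (pop): stack=[0] mem=[0,0,0,0]
After op 4 (dup): stack=[0,0] mem=[0,0,0,0]
After op 5 (STO M2): stack=[0] mem=[0,0,0,0]
After op 6 (push 14): stack=[0,14] mem=[0,0,0,0]
After op 7 (push 7): stack=[0,14,7] mem=[0,0,0,0]
After op 8 (push 17): stack=[0,14,7,17] mem=[0,0,0,0]
After op 9 (dup): stack=[0,14,7,17,17] mem=[0,0,0,0]
After op 10 (RCL M2): stack=[0,14,7,17,17,0] mem=[0,0,0,0]
After op 11 (*): stack=[0,14,7,17,0] mem=[0,0,0,0]
After op 12 (push 4): stack=[0,14,7,17,0,4] mem=[0,0,0,0]
After op 13 (-): stack=[0,14,7,17,-4] mem=[0,0,0,0]

Answer: [0, 14, 7, 17, -4]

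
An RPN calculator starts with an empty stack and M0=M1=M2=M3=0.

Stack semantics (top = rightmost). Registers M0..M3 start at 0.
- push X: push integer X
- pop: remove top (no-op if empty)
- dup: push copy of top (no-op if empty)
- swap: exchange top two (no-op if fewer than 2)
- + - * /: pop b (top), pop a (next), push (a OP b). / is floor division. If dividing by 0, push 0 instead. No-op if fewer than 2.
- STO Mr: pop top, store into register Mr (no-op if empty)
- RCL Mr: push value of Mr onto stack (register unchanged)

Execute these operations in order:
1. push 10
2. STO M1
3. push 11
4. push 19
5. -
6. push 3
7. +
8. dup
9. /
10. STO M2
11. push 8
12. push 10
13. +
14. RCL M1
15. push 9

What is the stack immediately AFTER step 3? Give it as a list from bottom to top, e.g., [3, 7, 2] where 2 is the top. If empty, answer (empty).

After op 1 (push 10): stack=[10] mem=[0,0,0,0]
After op 2 (STO M1): stack=[empty] mem=[0,10,0,0]
After op 3 (push 11): stack=[11] mem=[0,10,0,0]

[11]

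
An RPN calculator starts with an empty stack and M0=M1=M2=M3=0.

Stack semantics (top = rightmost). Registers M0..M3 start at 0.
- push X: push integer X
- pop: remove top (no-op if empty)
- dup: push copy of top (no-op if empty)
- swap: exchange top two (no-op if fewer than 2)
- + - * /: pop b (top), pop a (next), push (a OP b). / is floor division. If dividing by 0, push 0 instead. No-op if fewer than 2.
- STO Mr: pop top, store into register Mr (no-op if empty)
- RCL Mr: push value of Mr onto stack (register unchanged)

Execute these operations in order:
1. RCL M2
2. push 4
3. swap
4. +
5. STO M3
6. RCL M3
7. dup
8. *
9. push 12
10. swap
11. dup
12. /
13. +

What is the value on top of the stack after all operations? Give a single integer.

After op 1 (RCL M2): stack=[0] mem=[0,0,0,0]
After op 2 (push 4): stack=[0,4] mem=[0,0,0,0]
After op 3 (swap): stack=[4,0] mem=[0,0,0,0]
After op 4 (+): stack=[4] mem=[0,0,0,0]
After op 5 (STO M3): stack=[empty] mem=[0,0,0,4]
After op 6 (RCL M3): stack=[4] mem=[0,0,0,4]
After op 7 (dup): stack=[4,4] mem=[0,0,0,4]
After op 8 (*): stack=[16] mem=[0,0,0,4]
After op 9 (push 12): stack=[16,12] mem=[0,0,0,4]
After op 10 (swap): stack=[12,16] mem=[0,0,0,4]
After op 11 (dup): stack=[12,16,16] mem=[0,0,0,4]
After op 12 (/): stack=[12,1] mem=[0,0,0,4]
After op 13 (+): stack=[13] mem=[0,0,0,4]

Answer: 13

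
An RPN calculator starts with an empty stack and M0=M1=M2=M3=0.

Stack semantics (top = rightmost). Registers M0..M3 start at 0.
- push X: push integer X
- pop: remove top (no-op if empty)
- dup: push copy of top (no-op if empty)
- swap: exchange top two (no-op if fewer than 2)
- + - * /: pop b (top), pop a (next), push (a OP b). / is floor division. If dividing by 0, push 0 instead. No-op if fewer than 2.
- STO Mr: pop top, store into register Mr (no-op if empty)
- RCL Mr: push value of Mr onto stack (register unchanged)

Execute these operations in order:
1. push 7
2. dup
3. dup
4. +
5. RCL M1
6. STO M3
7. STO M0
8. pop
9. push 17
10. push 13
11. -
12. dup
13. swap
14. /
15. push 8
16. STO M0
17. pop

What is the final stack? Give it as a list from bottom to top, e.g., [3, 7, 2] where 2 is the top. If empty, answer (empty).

Answer: (empty)

Derivation:
After op 1 (push 7): stack=[7] mem=[0,0,0,0]
After op 2 (dup): stack=[7,7] mem=[0,0,0,0]
After op 3 (dup): stack=[7,7,7] mem=[0,0,0,0]
After op 4 (+): stack=[7,14] mem=[0,0,0,0]
After op 5 (RCL M1): stack=[7,14,0] mem=[0,0,0,0]
After op 6 (STO M3): stack=[7,14] mem=[0,0,0,0]
After op 7 (STO M0): stack=[7] mem=[14,0,0,0]
After op 8 (pop): stack=[empty] mem=[14,0,0,0]
After op 9 (push 17): stack=[17] mem=[14,0,0,0]
After op 10 (push 13): stack=[17,13] mem=[14,0,0,0]
After op 11 (-): stack=[4] mem=[14,0,0,0]
After op 12 (dup): stack=[4,4] mem=[14,0,0,0]
After op 13 (swap): stack=[4,4] mem=[14,0,0,0]
After op 14 (/): stack=[1] mem=[14,0,0,0]
After op 15 (push 8): stack=[1,8] mem=[14,0,0,0]
After op 16 (STO M0): stack=[1] mem=[8,0,0,0]
After op 17 (pop): stack=[empty] mem=[8,0,0,0]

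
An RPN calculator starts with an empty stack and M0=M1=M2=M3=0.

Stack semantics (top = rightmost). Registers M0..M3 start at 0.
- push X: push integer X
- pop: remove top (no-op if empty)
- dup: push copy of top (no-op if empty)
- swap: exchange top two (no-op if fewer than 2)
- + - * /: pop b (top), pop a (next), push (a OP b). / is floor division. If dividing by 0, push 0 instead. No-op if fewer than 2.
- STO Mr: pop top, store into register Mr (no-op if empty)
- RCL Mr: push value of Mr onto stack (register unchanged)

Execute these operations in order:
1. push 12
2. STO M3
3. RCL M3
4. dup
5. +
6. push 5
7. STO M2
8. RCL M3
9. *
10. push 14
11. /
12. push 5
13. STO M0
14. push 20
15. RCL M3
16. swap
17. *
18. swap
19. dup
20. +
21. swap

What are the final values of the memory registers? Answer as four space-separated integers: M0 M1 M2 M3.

Answer: 5 0 5 12

Derivation:
After op 1 (push 12): stack=[12] mem=[0,0,0,0]
After op 2 (STO M3): stack=[empty] mem=[0,0,0,12]
After op 3 (RCL M3): stack=[12] mem=[0,0,0,12]
After op 4 (dup): stack=[12,12] mem=[0,0,0,12]
After op 5 (+): stack=[24] mem=[0,0,0,12]
After op 6 (push 5): stack=[24,5] mem=[0,0,0,12]
After op 7 (STO M2): stack=[24] mem=[0,0,5,12]
After op 8 (RCL M3): stack=[24,12] mem=[0,0,5,12]
After op 9 (*): stack=[288] mem=[0,0,5,12]
After op 10 (push 14): stack=[288,14] mem=[0,0,5,12]
After op 11 (/): stack=[20] mem=[0,0,5,12]
After op 12 (push 5): stack=[20,5] mem=[0,0,5,12]
After op 13 (STO M0): stack=[20] mem=[5,0,5,12]
After op 14 (push 20): stack=[20,20] mem=[5,0,5,12]
After op 15 (RCL M3): stack=[20,20,12] mem=[5,0,5,12]
After op 16 (swap): stack=[20,12,20] mem=[5,0,5,12]
After op 17 (*): stack=[20,240] mem=[5,0,5,12]
After op 18 (swap): stack=[240,20] mem=[5,0,5,12]
After op 19 (dup): stack=[240,20,20] mem=[5,0,5,12]
After op 20 (+): stack=[240,40] mem=[5,0,5,12]
After op 21 (swap): stack=[40,240] mem=[5,0,5,12]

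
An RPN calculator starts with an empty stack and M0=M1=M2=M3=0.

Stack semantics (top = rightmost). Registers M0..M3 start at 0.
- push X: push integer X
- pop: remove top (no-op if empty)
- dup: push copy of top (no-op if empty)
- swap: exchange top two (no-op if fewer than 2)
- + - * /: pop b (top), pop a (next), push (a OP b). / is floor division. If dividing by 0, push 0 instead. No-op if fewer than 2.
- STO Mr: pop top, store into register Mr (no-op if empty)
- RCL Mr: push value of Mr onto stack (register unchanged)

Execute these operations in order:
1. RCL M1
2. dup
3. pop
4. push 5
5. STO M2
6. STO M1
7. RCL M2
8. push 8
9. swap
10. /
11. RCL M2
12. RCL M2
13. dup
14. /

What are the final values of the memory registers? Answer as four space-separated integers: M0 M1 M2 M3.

After op 1 (RCL M1): stack=[0] mem=[0,0,0,0]
After op 2 (dup): stack=[0,0] mem=[0,0,0,0]
After op 3 (pop): stack=[0] mem=[0,0,0,0]
After op 4 (push 5): stack=[0,5] mem=[0,0,0,0]
After op 5 (STO M2): stack=[0] mem=[0,0,5,0]
After op 6 (STO M1): stack=[empty] mem=[0,0,5,0]
After op 7 (RCL M2): stack=[5] mem=[0,0,5,0]
After op 8 (push 8): stack=[5,8] mem=[0,0,5,0]
After op 9 (swap): stack=[8,5] mem=[0,0,5,0]
After op 10 (/): stack=[1] mem=[0,0,5,0]
After op 11 (RCL M2): stack=[1,5] mem=[0,0,5,0]
After op 12 (RCL M2): stack=[1,5,5] mem=[0,0,5,0]
After op 13 (dup): stack=[1,5,5,5] mem=[0,0,5,0]
After op 14 (/): stack=[1,5,1] mem=[0,0,5,0]

Answer: 0 0 5 0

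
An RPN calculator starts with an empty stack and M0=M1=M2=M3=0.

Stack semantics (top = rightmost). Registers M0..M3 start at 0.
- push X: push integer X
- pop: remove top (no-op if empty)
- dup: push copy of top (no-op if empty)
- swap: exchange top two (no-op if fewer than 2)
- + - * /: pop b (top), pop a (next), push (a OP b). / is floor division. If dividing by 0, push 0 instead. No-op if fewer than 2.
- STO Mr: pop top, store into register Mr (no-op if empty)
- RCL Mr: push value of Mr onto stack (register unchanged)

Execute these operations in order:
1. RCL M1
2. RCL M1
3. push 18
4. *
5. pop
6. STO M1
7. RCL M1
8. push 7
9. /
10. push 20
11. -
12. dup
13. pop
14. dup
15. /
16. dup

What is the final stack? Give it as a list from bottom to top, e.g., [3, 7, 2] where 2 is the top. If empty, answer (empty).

After op 1 (RCL M1): stack=[0] mem=[0,0,0,0]
After op 2 (RCL M1): stack=[0,0] mem=[0,0,0,0]
After op 3 (push 18): stack=[0,0,18] mem=[0,0,0,0]
After op 4 (*): stack=[0,0] mem=[0,0,0,0]
After op 5 (pop): stack=[0] mem=[0,0,0,0]
After op 6 (STO M1): stack=[empty] mem=[0,0,0,0]
After op 7 (RCL M1): stack=[0] mem=[0,0,0,0]
After op 8 (push 7): stack=[0,7] mem=[0,0,0,0]
After op 9 (/): stack=[0] mem=[0,0,0,0]
After op 10 (push 20): stack=[0,20] mem=[0,0,0,0]
After op 11 (-): stack=[-20] mem=[0,0,0,0]
After op 12 (dup): stack=[-20,-20] mem=[0,0,0,0]
After op 13 (pop): stack=[-20] mem=[0,0,0,0]
After op 14 (dup): stack=[-20,-20] mem=[0,0,0,0]
After op 15 (/): stack=[1] mem=[0,0,0,0]
After op 16 (dup): stack=[1,1] mem=[0,0,0,0]

Answer: [1, 1]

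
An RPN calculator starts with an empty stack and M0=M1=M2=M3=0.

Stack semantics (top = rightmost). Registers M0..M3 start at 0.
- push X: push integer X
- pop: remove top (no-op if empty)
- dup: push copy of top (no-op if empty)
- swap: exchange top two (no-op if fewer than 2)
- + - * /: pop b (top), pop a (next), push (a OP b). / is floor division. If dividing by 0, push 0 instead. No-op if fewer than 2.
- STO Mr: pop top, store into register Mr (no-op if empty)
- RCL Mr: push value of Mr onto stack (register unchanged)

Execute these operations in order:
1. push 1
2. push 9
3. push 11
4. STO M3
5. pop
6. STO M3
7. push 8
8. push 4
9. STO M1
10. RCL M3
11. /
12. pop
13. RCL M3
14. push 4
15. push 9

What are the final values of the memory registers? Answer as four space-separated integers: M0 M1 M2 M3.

After op 1 (push 1): stack=[1] mem=[0,0,0,0]
After op 2 (push 9): stack=[1,9] mem=[0,0,0,0]
After op 3 (push 11): stack=[1,9,11] mem=[0,0,0,0]
After op 4 (STO M3): stack=[1,9] mem=[0,0,0,11]
After op 5 (pop): stack=[1] mem=[0,0,0,11]
After op 6 (STO M3): stack=[empty] mem=[0,0,0,1]
After op 7 (push 8): stack=[8] mem=[0,0,0,1]
After op 8 (push 4): stack=[8,4] mem=[0,0,0,1]
After op 9 (STO M1): stack=[8] mem=[0,4,0,1]
After op 10 (RCL M3): stack=[8,1] mem=[0,4,0,1]
After op 11 (/): stack=[8] mem=[0,4,0,1]
After op 12 (pop): stack=[empty] mem=[0,4,0,1]
After op 13 (RCL M3): stack=[1] mem=[0,4,0,1]
After op 14 (push 4): stack=[1,4] mem=[0,4,0,1]
After op 15 (push 9): stack=[1,4,9] mem=[0,4,0,1]

Answer: 0 4 0 1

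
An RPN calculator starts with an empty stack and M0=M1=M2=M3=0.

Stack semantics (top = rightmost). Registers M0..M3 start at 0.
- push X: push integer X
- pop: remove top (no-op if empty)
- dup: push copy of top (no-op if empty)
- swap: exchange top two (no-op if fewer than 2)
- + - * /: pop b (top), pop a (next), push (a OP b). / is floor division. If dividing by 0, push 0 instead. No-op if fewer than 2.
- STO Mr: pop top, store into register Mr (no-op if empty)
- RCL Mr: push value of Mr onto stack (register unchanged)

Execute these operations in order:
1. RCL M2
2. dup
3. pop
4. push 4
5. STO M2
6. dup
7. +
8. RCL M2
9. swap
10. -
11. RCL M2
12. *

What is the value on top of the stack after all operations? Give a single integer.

Answer: 16

Derivation:
After op 1 (RCL M2): stack=[0] mem=[0,0,0,0]
After op 2 (dup): stack=[0,0] mem=[0,0,0,0]
After op 3 (pop): stack=[0] mem=[0,0,0,0]
After op 4 (push 4): stack=[0,4] mem=[0,0,0,0]
After op 5 (STO M2): stack=[0] mem=[0,0,4,0]
After op 6 (dup): stack=[0,0] mem=[0,0,4,0]
After op 7 (+): stack=[0] mem=[0,0,4,0]
After op 8 (RCL M2): stack=[0,4] mem=[0,0,4,0]
After op 9 (swap): stack=[4,0] mem=[0,0,4,0]
After op 10 (-): stack=[4] mem=[0,0,4,0]
After op 11 (RCL M2): stack=[4,4] mem=[0,0,4,0]
After op 12 (*): stack=[16] mem=[0,0,4,0]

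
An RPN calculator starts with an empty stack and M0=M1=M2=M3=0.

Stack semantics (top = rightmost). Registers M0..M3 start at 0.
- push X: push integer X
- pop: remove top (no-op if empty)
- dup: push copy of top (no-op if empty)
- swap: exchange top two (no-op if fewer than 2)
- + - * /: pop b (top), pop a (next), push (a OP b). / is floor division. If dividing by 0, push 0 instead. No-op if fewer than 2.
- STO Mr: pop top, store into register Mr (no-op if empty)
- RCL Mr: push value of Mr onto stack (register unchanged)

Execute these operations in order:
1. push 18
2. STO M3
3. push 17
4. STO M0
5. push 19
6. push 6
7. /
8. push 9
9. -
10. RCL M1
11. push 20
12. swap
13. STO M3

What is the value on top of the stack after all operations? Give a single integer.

Answer: 20

Derivation:
After op 1 (push 18): stack=[18] mem=[0,0,0,0]
After op 2 (STO M3): stack=[empty] mem=[0,0,0,18]
After op 3 (push 17): stack=[17] mem=[0,0,0,18]
After op 4 (STO M0): stack=[empty] mem=[17,0,0,18]
After op 5 (push 19): stack=[19] mem=[17,0,0,18]
After op 6 (push 6): stack=[19,6] mem=[17,0,0,18]
After op 7 (/): stack=[3] mem=[17,0,0,18]
After op 8 (push 9): stack=[3,9] mem=[17,0,0,18]
After op 9 (-): stack=[-6] mem=[17,0,0,18]
After op 10 (RCL M1): stack=[-6,0] mem=[17,0,0,18]
After op 11 (push 20): stack=[-6,0,20] mem=[17,0,0,18]
After op 12 (swap): stack=[-6,20,0] mem=[17,0,0,18]
After op 13 (STO M3): stack=[-6,20] mem=[17,0,0,0]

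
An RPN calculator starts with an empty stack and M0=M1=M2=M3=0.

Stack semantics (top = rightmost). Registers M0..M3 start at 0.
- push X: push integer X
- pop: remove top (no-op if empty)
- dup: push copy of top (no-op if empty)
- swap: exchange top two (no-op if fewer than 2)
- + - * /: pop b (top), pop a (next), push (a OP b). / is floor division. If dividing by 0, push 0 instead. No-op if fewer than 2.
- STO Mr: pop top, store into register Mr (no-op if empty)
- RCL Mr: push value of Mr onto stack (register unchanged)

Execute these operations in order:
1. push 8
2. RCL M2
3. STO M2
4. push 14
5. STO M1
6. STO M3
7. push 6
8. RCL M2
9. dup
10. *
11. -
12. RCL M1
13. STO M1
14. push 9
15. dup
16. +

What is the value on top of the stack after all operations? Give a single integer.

After op 1 (push 8): stack=[8] mem=[0,0,0,0]
After op 2 (RCL M2): stack=[8,0] mem=[0,0,0,0]
After op 3 (STO M2): stack=[8] mem=[0,0,0,0]
After op 4 (push 14): stack=[8,14] mem=[0,0,0,0]
After op 5 (STO M1): stack=[8] mem=[0,14,0,0]
After op 6 (STO M3): stack=[empty] mem=[0,14,0,8]
After op 7 (push 6): stack=[6] mem=[0,14,0,8]
After op 8 (RCL M2): stack=[6,0] mem=[0,14,0,8]
After op 9 (dup): stack=[6,0,0] mem=[0,14,0,8]
After op 10 (*): stack=[6,0] mem=[0,14,0,8]
After op 11 (-): stack=[6] mem=[0,14,0,8]
After op 12 (RCL M1): stack=[6,14] mem=[0,14,0,8]
After op 13 (STO M1): stack=[6] mem=[0,14,0,8]
After op 14 (push 9): stack=[6,9] mem=[0,14,0,8]
After op 15 (dup): stack=[6,9,9] mem=[0,14,0,8]
After op 16 (+): stack=[6,18] mem=[0,14,0,8]

Answer: 18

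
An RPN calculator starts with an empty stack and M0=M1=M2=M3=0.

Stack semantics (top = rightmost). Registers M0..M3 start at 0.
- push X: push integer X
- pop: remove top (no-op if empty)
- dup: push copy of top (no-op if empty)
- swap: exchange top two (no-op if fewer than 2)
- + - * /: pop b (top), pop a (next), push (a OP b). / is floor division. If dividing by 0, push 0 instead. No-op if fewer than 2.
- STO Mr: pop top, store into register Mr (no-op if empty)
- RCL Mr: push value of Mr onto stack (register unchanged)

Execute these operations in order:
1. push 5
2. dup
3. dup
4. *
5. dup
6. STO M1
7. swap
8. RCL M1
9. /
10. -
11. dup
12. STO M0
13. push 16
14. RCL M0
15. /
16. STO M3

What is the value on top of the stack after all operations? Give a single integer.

After op 1 (push 5): stack=[5] mem=[0,0,0,0]
After op 2 (dup): stack=[5,5] mem=[0,0,0,0]
After op 3 (dup): stack=[5,5,5] mem=[0,0,0,0]
After op 4 (*): stack=[5,25] mem=[0,0,0,0]
After op 5 (dup): stack=[5,25,25] mem=[0,0,0,0]
After op 6 (STO M1): stack=[5,25] mem=[0,25,0,0]
After op 7 (swap): stack=[25,5] mem=[0,25,0,0]
After op 8 (RCL M1): stack=[25,5,25] mem=[0,25,0,0]
After op 9 (/): stack=[25,0] mem=[0,25,0,0]
After op 10 (-): stack=[25] mem=[0,25,0,0]
After op 11 (dup): stack=[25,25] mem=[0,25,0,0]
After op 12 (STO M0): stack=[25] mem=[25,25,0,0]
After op 13 (push 16): stack=[25,16] mem=[25,25,0,0]
After op 14 (RCL M0): stack=[25,16,25] mem=[25,25,0,0]
After op 15 (/): stack=[25,0] mem=[25,25,0,0]
After op 16 (STO M3): stack=[25] mem=[25,25,0,0]

Answer: 25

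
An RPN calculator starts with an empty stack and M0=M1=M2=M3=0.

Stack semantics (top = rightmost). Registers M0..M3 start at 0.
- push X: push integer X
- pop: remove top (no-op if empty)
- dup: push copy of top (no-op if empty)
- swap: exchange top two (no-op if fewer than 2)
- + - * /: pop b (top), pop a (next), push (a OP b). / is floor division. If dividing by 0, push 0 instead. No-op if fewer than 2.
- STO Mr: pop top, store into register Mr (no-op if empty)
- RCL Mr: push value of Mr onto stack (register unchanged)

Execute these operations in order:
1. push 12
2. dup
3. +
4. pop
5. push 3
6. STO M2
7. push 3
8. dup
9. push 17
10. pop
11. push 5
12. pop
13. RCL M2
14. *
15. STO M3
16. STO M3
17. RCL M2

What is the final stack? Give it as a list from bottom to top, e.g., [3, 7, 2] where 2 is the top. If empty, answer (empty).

Answer: [3]

Derivation:
After op 1 (push 12): stack=[12] mem=[0,0,0,0]
After op 2 (dup): stack=[12,12] mem=[0,0,0,0]
After op 3 (+): stack=[24] mem=[0,0,0,0]
After op 4 (pop): stack=[empty] mem=[0,0,0,0]
After op 5 (push 3): stack=[3] mem=[0,0,0,0]
After op 6 (STO M2): stack=[empty] mem=[0,0,3,0]
After op 7 (push 3): stack=[3] mem=[0,0,3,0]
After op 8 (dup): stack=[3,3] mem=[0,0,3,0]
After op 9 (push 17): stack=[3,3,17] mem=[0,0,3,0]
After op 10 (pop): stack=[3,3] mem=[0,0,3,0]
After op 11 (push 5): stack=[3,3,5] mem=[0,0,3,0]
After op 12 (pop): stack=[3,3] mem=[0,0,3,0]
After op 13 (RCL M2): stack=[3,3,3] mem=[0,0,3,0]
After op 14 (*): stack=[3,9] mem=[0,0,3,0]
After op 15 (STO M3): stack=[3] mem=[0,0,3,9]
After op 16 (STO M3): stack=[empty] mem=[0,0,3,3]
After op 17 (RCL M2): stack=[3] mem=[0,0,3,3]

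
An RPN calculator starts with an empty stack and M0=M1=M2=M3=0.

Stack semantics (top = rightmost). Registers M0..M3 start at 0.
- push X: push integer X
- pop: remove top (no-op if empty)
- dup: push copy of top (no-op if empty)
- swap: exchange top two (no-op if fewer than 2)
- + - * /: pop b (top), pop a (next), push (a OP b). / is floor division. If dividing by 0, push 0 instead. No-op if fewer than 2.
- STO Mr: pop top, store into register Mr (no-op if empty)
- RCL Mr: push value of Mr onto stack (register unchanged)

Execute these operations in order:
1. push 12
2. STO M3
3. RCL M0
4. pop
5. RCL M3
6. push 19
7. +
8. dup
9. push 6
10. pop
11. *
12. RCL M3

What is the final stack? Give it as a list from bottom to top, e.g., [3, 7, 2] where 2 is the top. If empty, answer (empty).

After op 1 (push 12): stack=[12] mem=[0,0,0,0]
After op 2 (STO M3): stack=[empty] mem=[0,0,0,12]
After op 3 (RCL M0): stack=[0] mem=[0,0,0,12]
After op 4 (pop): stack=[empty] mem=[0,0,0,12]
After op 5 (RCL M3): stack=[12] mem=[0,0,0,12]
After op 6 (push 19): stack=[12,19] mem=[0,0,0,12]
After op 7 (+): stack=[31] mem=[0,0,0,12]
After op 8 (dup): stack=[31,31] mem=[0,0,0,12]
After op 9 (push 6): stack=[31,31,6] mem=[0,0,0,12]
After op 10 (pop): stack=[31,31] mem=[0,0,0,12]
After op 11 (*): stack=[961] mem=[0,0,0,12]
After op 12 (RCL M3): stack=[961,12] mem=[0,0,0,12]

Answer: [961, 12]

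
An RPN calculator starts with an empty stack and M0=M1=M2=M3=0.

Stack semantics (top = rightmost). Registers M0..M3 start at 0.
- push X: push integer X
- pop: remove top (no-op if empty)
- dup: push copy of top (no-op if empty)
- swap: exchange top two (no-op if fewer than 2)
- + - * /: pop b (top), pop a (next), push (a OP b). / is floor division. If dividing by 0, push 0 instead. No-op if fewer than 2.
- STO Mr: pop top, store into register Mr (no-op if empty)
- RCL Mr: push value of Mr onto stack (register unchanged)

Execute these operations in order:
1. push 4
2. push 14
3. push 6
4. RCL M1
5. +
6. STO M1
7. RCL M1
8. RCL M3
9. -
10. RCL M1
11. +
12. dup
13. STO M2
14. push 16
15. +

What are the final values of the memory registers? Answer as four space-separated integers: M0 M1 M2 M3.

After op 1 (push 4): stack=[4] mem=[0,0,0,0]
After op 2 (push 14): stack=[4,14] mem=[0,0,0,0]
After op 3 (push 6): stack=[4,14,6] mem=[0,0,0,0]
After op 4 (RCL M1): stack=[4,14,6,0] mem=[0,0,0,0]
After op 5 (+): stack=[4,14,6] mem=[0,0,0,0]
After op 6 (STO M1): stack=[4,14] mem=[0,6,0,0]
After op 7 (RCL M1): stack=[4,14,6] mem=[0,6,0,0]
After op 8 (RCL M3): stack=[4,14,6,0] mem=[0,6,0,0]
After op 9 (-): stack=[4,14,6] mem=[0,6,0,0]
After op 10 (RCL M1): stack=[4,14,6,6] mem=[0,6,0,0]
After op 11 (+): stack=[4,14,12] mem=[0,6,0,0]
After op 12 (dup): stack=[4,14,12,12] mem=[0,6,0,0]
After op 13 (STO M2): stack=[4,14,12] mem=[0,6,12,0]
After op 14 (push 16): stack=[4,14,12,16] mem=[0,6,12,0]
After op 15 (+): stack=[4,14,28] mem=[0,6,12,0]

Answer: 0 6 12 0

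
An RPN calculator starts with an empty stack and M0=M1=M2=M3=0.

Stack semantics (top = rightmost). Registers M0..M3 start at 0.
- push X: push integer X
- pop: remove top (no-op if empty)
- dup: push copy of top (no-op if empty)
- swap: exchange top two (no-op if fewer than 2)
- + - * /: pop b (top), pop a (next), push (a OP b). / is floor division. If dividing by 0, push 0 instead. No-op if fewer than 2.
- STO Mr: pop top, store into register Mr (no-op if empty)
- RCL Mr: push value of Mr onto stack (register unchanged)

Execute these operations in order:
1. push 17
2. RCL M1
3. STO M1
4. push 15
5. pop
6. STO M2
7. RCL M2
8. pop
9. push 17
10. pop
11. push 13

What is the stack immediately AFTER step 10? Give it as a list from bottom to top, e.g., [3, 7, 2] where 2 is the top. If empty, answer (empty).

After op 1 (push 17): stack=[17] mem=[0,0,0,0]
After op 2 (RCL M1): stack=[17,0] mem=[0,0,0,0]
After op 3 (STO M1): stack=[17] mem=[0,0,0,0]
After op 4 (push 15): stack=[17,15] mem=[0,0,0,0]
After op 5 (pop): stack=[17] mem=[0,0,0,0]
After op 6 (STO M2): stack=[empty] mem=[0,0,17,0]
After op 7 (RCL M2): stack=[17] mem=[0,0,17,0]
After op 8 (pop): stack=[empty] mem=[0,0,17,0]
After op 9 (push 17): stack=[17] mem=[0,0,17,0]
After op 10 (pop): stack=[empty] mem=[0,0,17,0]

(empty)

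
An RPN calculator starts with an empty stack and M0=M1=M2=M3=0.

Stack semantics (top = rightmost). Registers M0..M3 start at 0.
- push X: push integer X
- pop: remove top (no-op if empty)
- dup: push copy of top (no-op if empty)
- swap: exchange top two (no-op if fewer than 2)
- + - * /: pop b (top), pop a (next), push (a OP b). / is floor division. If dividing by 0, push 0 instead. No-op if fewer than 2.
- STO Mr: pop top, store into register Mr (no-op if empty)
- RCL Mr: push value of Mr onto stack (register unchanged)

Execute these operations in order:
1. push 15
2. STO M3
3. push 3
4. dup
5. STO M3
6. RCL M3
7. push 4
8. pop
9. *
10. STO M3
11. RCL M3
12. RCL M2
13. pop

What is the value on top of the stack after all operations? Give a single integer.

After op 1 (push 15): stack=[15] mem=[0,0,0,0]
After op 2 (STO M3): stack=[empty] mem=[0,0,0,15]
After op 3 (push 3): stack=[3] mem=[0,0,0,15]
After op 4 (dup): stack=[3,3] mem=[0,0,0,15]
After op 5 (STO M3): stack=[3] mem=[0,0,0,3]
After op 6 (RCL M3): stack=[3,3] mem=[0,0,0,3]
After op 7 (push 4): stack=[3,3,4] mem=[0,0,0,3]
After op 8 (pop): stack=[3,3] mem=[0,0,0,3]
After op 9 (*): stack=[9] mem=[0,0,0,3]
After op 10 (STO M3): stack=[empty] mem=[0,0,0,9]
After op 11 (RCL M3): stack=[9] mem=[0,0,0,9]
After op 12 (RCL M2): stack=[9,0] mem=[0,0,0,9]
After op 13 (pop): stack=[9] mem=[0,0,0,9]

Answer: 9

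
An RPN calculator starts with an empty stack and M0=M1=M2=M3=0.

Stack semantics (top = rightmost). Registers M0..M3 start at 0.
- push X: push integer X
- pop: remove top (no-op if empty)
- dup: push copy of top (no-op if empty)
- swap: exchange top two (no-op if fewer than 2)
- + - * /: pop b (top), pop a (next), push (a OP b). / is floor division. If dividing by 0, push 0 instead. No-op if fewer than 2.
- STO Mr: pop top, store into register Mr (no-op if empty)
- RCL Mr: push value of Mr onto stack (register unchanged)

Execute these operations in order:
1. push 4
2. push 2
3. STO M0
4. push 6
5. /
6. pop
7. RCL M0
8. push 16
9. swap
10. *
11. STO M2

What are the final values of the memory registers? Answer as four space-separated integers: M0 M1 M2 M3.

Answer: 2 0 32 0

Derivation:
After op 1 (push 4): stack=[4] mem=[0,0,0,0]
After op 2 (push 2): stack=[4,2] mem=[0,0,0,0]
After op 3 (STO M0): stack=[4] mem=[2,0,0,0]
After op 4 (push 6): stack=[4,6] mem=[2,0,0,0]
After op 5 (/): stack=[0] mem=[2,0,0,0]
After op 6 (pop): stack=[empty] mem=[2,0,0,0]
After op 7 (RCL M0): stack=[2] mem=[2,0,0,0]
After op 8 (push 16): stack=[2,16] mem=[2,0,0,0]
After op 9 (swap): stack=[16,2] mem=[2,0,0,0]
After op 10 (*): stack=[32] mem=[2,0,0,0]
After op 11 (STO M2): stack=[empty] mem=[2,0,32,0]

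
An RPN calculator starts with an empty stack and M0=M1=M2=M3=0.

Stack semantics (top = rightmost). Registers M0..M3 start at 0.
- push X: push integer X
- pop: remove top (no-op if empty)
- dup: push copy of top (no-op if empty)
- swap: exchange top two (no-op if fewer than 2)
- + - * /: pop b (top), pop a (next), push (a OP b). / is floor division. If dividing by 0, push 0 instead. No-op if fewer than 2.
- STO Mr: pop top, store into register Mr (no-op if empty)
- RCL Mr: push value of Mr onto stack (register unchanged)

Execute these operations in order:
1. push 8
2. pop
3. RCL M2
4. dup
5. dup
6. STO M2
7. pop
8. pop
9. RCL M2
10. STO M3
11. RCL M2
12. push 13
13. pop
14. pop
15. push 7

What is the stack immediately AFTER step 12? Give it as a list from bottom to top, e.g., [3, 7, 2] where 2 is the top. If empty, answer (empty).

After op 1 (push 8): stack=[8] mem=[0,0,0,0]
After op 2 (pop): stack=[empty] mem=[0,0,0,0]
After op 3 (RCL M2): stack=[0] mem=[0,0,0,0]
After op 4 (dup): stack=[0,0] mem=[0,0,0,0]
After op 5 (dup): stack=[0,0,0] mem=[0,0,0,0]
After op 6 (STO M2): stack=[0,0] mem=[0,0,0,0]
After op 7 (pop): stack=[0] mem=[0,0,0,0]
After op 8 (pop): stack=[empty] mem=[0,0,0,0]
After op 9 (RCL M2): stack=[0] mem=[0,0,0,0]
After op 10 (STO M3): stack=[empty] mem=[0,0,0,0]
After op 11 (RCL M2): stack=[0] mem=[0,0,0,0]
After op 12 (push 13): stack=[0,13] mem=[0,0,0,0]

[0, 13]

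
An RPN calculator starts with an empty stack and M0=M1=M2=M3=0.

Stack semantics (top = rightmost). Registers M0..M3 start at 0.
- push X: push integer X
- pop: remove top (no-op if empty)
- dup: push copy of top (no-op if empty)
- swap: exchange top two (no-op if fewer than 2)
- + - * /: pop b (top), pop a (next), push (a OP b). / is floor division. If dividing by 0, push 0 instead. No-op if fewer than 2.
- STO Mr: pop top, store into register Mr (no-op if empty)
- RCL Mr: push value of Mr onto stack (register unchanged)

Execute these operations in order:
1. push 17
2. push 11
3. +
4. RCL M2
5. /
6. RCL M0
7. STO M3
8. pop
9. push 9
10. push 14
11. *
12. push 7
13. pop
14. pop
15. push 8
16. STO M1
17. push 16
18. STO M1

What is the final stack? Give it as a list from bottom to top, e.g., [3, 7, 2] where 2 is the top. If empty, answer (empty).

After op 1 (push 17): stack=[17] mem=[0,0,0,0]
After op 2 (push 11): stack=[17,11] mem=[0,0,0,0]
After op 3 (+): stack=[28] mem=[0,0,0,0]
After op 4 (RCL M2): stack=[28,0] mem=[0,0,0,0]
After op 5 (/): stack=[0] mem=[0,0,0,0]
After op 6 (RCL M0): stack=[0,0] mem=[0,0,0,0]
After op 7 (STO M3): stack=[0] mem=[0,0,0,0]
After op 8 (pop): stack=[empty] mem=[0,0,0,0]
After op 9 (push 9): stack=[9] mem=[0,0,0,0]
After op 10 (push 14): stack=[9,14] mem=[0,0,0,0]
After op 11 (*): stack=[126] mem=[0,0,0,0]
After op 12 (push 7): stack=[126,7] mem=[0,0,0,0]
After op 13 (pop): stack=[126] mem=[0,0,0,0]
After op 14 (pop): stack=[empty] mem=[0,0,0,0]
After op 15 (push 8): stack=[8] mem=[0,0,0,0]
After op 16 (STO M1): stack=[empty] mem=[0,8,0,0]
After op 17 (push 16): stack=[16] mem=[0,8,0,0]
After op 18 (STO M1): stack=[empty] mem=[0,16,0,0]

Answer: (empty)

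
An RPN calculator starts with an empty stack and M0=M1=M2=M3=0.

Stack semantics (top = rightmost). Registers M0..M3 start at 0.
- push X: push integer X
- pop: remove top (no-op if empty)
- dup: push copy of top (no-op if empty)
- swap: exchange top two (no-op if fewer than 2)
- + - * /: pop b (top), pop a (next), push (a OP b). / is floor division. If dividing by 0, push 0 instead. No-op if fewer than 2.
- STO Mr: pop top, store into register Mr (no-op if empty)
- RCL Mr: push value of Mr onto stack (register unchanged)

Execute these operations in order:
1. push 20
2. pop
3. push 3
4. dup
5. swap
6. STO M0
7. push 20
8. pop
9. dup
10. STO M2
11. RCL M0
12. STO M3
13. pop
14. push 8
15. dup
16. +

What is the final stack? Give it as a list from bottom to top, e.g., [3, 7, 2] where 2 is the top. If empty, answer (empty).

After op 1 (push 20): stack=[20] mem=[0,0,0,0]
After op 2 (pop): stack=[empty] mem=[0,0,0,0]
After op 3 (push 3): stack=[3] mem=[0,0,0,0]
After op 4 (dup): stack=[3,3] mem=[0,0,0,0]
After op 5 (swap): stack=[3,3] mem=[0,0,0,0]
After op 6 (STO M0): stack=[3] mem=[3,0,0,0]
After op 7 (push 20): stack=[3,20] mem=[3,0,0,0]
After op 8 (pop): stack=[3] mem=[3,0,0,0]
After op 9 (dup): stack=[3,3] mem=[3,0,0,0]
After op 10 (STO M2): stack=[3] mem=[3,0,3,0]
After op 11 (RCL M0): stack=[3,3] mem=[3,0,3,0]
After op 12 (STO M3): stack=[3] mem=[3,0,3,3]
After op 13 (pop): stack=[empty] mem=[3,0,3,3]
After op 14 (push 8): stack=[8] mem=[3,0,3,3]
After op 15 (dup): stack=[8,8] mem=[3,0,3,3]
After op 16 (+): stack=[16] mem=[3,0,3,3]

Answer: [16]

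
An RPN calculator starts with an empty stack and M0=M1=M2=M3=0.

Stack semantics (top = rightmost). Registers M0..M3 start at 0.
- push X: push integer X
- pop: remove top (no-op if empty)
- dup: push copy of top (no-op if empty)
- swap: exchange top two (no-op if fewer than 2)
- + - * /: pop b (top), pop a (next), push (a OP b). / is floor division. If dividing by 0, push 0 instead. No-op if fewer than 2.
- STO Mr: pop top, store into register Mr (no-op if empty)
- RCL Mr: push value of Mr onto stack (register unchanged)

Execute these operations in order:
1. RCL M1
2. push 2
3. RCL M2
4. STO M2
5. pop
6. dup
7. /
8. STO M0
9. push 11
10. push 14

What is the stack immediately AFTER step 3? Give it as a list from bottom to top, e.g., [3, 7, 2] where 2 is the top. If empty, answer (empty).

After op 1 (RCL M1): stack=[0] mem=[0,0,0,0]
After op 2 (push 2): stack=[0,2] mem=[0,0,0,0]
After op 3 (RCL M2): stack=[0,2,0] mem=[0,0,0,0]

[0, 2, 0]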